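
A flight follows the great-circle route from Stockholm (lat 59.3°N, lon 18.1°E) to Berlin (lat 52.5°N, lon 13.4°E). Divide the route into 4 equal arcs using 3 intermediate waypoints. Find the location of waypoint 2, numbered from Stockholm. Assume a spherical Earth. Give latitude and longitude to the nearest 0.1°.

Write both endpoints as unit vectors p₁, p₂ with components (cos φ cos λ, cos φ sin λ, sin φ).
The central angle between the endpoints is δ = arccos(p₁·p₂) ≈ 0.127 rad (7.3°).
Interpolate at f = 2/4 with slerp weights a = sin((1−f)δ)/sin δ ≈ 0.501, b = sin(fδ)/sin δ ≈ 0.501.
p = a·p₁ + b·p₂ ≈ (0.540, 0.150, 0.828); φ = arcsin(p_z) ≈ 55.92°, λ = atan2(p_y, p_x) ≈ 15.54°.

≈ lat 55.9°N, lon 15.5°E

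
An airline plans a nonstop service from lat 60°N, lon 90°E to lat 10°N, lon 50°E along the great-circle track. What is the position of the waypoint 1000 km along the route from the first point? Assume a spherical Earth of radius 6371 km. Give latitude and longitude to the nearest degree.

Write both endpoints as unit vectors p₁, p₂ with components (cos φ cos λ, cos φ sin λ, sin φ).
The central angle between the endpoints is δ = arccos(p₁·p₂) ≈ 1.015 rad (58.2°). The total great-circle distance is δ·R ≈ 1.015 × 6371 ≈ 6467 km, so the target fraction is f = 1000/6467 ≈ 0.155.
Interpolate at f ≈ 0.155 with slerp weights a = sin((1−f)δ)/sin δ ≈ 0.891, b = sin(fδ)/sin δ ≈ 0.184.
p = a·p₁ + b·p₂ ≈ (0.116, 0.584, 0.803); φ = arcsin(p_z) ≈ 53.44°, λ = atan2(p_y, p_x) ≈ 78.72°.

≈ lat 53°N, lon 79°E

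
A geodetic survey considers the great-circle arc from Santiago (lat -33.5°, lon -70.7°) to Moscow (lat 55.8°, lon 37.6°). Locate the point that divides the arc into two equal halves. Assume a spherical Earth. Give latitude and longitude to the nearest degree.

Convert each endpoint to a unit vector on the sphere (x = cos φ cos λ, y = cos φ sin λ, z = sin φ).
The central angle between the endpoints is δ = arccos(p₁·p₂) ≈ 2.219 rad (127.1°).
Interpolate at f = 1/2 with slerp weights a = sin((1−f)δ)/sin δ ≈ 1.123, b = sin(fδ)/sin δ ≈ 1.123.
p = a·p₁ + b·p₂ ≈ (0.810, -0.499, 0.309); φ = arcsin(p_z) ≈ 18.00°, λ = atan2(p_y, p_x) ≈ -31.63°.

≈ lat 18°, lon -32°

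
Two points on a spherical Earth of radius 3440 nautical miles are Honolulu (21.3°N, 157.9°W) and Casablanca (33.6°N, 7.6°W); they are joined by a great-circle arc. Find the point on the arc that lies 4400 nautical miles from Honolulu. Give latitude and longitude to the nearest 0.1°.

Write both endpoints as unit vectors p₁, p₂ with components (cos φ cos λ, cos φ sin λ, sin φ).
The central angle between the endpoints is δ = arccos(p₁·p₂) ≈ 2.064 rad (118.2°). The total great-circle distance is δ·R ≈ 2.064 × 3440 ≈ 7099 nmi, so the target fraction is f = 4400/7099 ≈ 0.620.
Interpolate at f ≈ 0.620 with slerp weights a = sin((1−f)δ)/sin δ ≈ 0.802, b = sin(fδ)/sin δ ≈ 1.087.
p = a·p₁ + b·p₂ ≈ (0.205, -0.401, 0.893); φ = arcsin(p_z) ≈ 63.23°, λ = atan2(p_y, p_x) ≈ -62.88°.

≈ 63.2°N, 62.9°W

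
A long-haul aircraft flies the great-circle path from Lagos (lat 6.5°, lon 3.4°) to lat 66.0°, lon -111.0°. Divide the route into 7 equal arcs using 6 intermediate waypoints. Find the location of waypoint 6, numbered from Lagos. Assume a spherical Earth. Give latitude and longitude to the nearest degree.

From cos δ = sin φ₁ sin φ₂ + cos φ₁ cos φ₂ cos Δλ, the central angle is δ ≈ 1.634 rad (93.6°).
Interpolate at f = 6/7 with slerp weights a = sin((1−f)δ)/sin δ ≈ 0.232, b = sin(fδ)/sin δ ≈ 0.988.
p = a·p₁ + b·p₂ ≈ (0.086, -0.361, 0.928); φ = arcsin(p_z) ≈ 68.20°, λ = atan2(p_y, p_x) ≈ -76.62°.

≈ lat 68°, lon -77°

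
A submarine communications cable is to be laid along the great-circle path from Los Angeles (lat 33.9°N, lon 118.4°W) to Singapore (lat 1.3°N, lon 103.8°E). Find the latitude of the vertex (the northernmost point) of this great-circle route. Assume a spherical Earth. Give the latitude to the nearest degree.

The great circle lies in the plane with unit normal n̂ = (p₁ × p₂)/|p₁ × p₂|.
Here n̂_z ≈ -0.698; the vertex latitude is φ_max = arccos|n̂_z| ≈ 45.7°.
Check via Clairaut: cos φ_max = |cos φ₁| · sin C = cos(33.9°)·sin(57.3°) ≈ 0.698, again giving ≈ 45.7°.

≈ 46°N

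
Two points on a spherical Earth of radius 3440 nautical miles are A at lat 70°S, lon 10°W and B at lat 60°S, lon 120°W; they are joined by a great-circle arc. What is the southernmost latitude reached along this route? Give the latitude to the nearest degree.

The great circle lies in the plane with unit normal n̂ = (p₁ × p₂)/|p₁ × p₂|.
Here n̂_z ≈ -0.245; the vertex latitude is φ_max = arccos|n̂_z| ≈ 75.8°.
Check via Clairaut: cos φ_max = |cos φ₁| · sin C = cos(70.0°)·sin(134.2°) ≈ 0.245, again giving ≈ 75.8°.

≈ 76°S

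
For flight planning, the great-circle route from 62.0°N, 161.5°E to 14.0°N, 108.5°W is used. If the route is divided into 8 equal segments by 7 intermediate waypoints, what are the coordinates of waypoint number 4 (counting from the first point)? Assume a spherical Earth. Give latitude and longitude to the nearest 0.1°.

Convert each endpoint to a unit vector on the sphere (x = cos φ cos λ, y = cos φ sin λ, z = sin φ).
The central angle between the endpoints is δ = arccos(p₁·p₂) ≈ 1.356 rad (77.7°).
Interpolate at f = 4/8 with slerp weights a = sin((1−f)δ)/sin δ ≈ 0.642, b = sin(fδ)/sin δ ≈ 0.642.
p = a·p₁ + b·p₂ ≈ (-0.483, -0.495, 0.722); φ = arcsin(p_z) ≈ 46.22°, λ = atan2(p_y, p_x) ≈ -134.32°.

≈ 46.2°N, 134.3°W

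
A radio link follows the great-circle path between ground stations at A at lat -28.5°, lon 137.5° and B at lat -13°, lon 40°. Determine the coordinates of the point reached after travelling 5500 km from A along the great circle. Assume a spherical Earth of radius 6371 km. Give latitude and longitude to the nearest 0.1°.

≈ lat -28.9°, lon 80.5°

From cos δ = sin φ₁ sin φ₂ + cos φ₁ cos φ₂ cos Δλ, the central angle is δ ≈ 1.575 rad (90.3°). The total great-circle distance is δ·R ≈ 1.575 × 6371 ≈ 10036 km, so the target fraction is f = 5500/10036 ≈ 0.548.
Interpolate at f ≈ 0.548 with slerp weights a = sin((1−f)δ)/sin δ ≈ 0.653, b = sin(fδ)/sin δ ≈ 0.760.
p = a·p₁ + b·p₂ ≈ (0.144, 0.864, -0.483); φ = arcsin(p_z) ≈ -28.86°, λ = atan2(p_y, p_x) ≈ 80.54°.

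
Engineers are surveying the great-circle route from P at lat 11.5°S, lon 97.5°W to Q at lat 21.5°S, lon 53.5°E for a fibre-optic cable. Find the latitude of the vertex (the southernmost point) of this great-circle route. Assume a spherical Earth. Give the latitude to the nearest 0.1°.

The great circle lies in the plane with unit normal n̂ = (p₁ × p₂)/|p₁ × p₂|.
Here n̂_z ≈ +0.641; the vertex latitude is φ_max = arccos|n̂_z| ≈ 50.1°.
Check via Clairaut: cos φ_max = |cos φ₁| · sin C = cos(11.5°)·sin(139.1°) ≈ 0.641, again giving ≈ 50.1°.

≈ 50.1°S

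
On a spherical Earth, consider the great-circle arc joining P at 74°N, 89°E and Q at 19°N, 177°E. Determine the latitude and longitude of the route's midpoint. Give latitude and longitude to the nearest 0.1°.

≈ 52.3°N, 160.9°E

Write both endpoints as unit vectors p₁, p₂ with components (cos φ cos λ, cos φ sin λ, sin φ).
The central angle between the endpoints is δ = arccos(p₁·p₂) ≈ 1.243 rad (71.2°).
Interpolate at f = 1/2 with slerp weights a = sin((1−f)δ)/sin δ ≈ 0.615, b = sin(fδ)/sin δ ≈ 0.615.
p = a·p₁ + b·p₂ ≈ (-0.578, 0.200, 0.791); φ = arcsin(p_z) ≈ 52.31°, λ = atan2(p_y, p_x) ≈ 160.91°.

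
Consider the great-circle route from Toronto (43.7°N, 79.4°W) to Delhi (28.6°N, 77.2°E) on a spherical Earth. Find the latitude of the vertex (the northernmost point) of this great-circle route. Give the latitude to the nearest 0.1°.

The great circle lies in the plane with unit normal n̂ = (p₁ × p₂)/|p₁ × p₂|.
Here n̂_z ≈ +0.260; the vertex latitude is φ_max = arccos|n̂_z| ≈ 74.9°.
Check via Clairaut: cos φ_max = |cos φ₁| · sin C = cos(43.7°)·sin(21.1°) ≈ 0.260, again giving ≈ 74.9°.

≈ 74.9°N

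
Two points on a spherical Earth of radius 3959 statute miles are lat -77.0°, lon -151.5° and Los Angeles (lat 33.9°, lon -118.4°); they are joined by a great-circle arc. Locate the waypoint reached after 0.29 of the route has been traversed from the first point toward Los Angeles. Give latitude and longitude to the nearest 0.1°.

≈ lat -45.6°, lon -129.2°

From cos δ = sin φ₁ sin φ₂ + cos φ₁ cos φ₂ cos Δλ, the central angle is δ ≈ 1.968 rad (112.8°).
Interpolate at f = 0.29 with slerp weights a = sin((1−f)δ)/sin δ ≈ 1.068, b = sin(fδ)/sin δ ≈ 0.586.
p = a·p₁ + b·p₂ ≈ (-0.443, -0.542, -0.714); φ = arcsin(p_z) ≈ -45.57°, λ = atan2(p_y, p_x) ≈ -129.20°.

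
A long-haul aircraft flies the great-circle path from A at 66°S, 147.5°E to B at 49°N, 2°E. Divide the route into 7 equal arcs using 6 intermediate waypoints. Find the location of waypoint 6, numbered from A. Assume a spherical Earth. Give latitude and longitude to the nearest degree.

From cos δ = sin φ₁ sin φ₂ + cos φ₁ cos φ₂ cos Δλ, the central angle is δ ≈ 2.713 rad (155.4°).
Interpolate at f = 6/7 with slerp weights a = sin((1−f)δ)/sin δ ≈ 0.908, b = sin(fδ)/sin δ ≈ 1.752.
p = a·p₁ + b·p₂ ≈ (0.837, 0.239, 0.492); φ = arcsin(p_z) ≈ 29.49°, λ = atan2(p_y, p_x) ≈ 15.91°.

≈ 29°N, 16°E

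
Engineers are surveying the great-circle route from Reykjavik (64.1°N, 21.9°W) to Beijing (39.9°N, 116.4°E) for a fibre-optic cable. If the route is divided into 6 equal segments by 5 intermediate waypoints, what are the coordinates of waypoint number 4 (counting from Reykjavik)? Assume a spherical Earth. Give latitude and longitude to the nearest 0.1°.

Write both endpoints as unit vectors p₁, p₂ with components (cos φ cos λ, cos φ sin λ, sin φ).
The central angle between the endpoints is δ = arccos(p₁·p₂) ≈ 1.238 rad (70.9°).
Interpolate at f = 4/6 with slerp weights a = sin((1−f)δ)/sin δ ≈ 0.424, b = sin(fδ)/sin δ ≈ 0.777.
p = a·p₁ + b·p₂ ≈ (-0.093, 0.465, 0.880); φ = arcsin(p_z) ≈ 61.69°, λ = atan2(p_y, p_x) ≈ 101.33°.

≈ 61.7°N, 101.3°E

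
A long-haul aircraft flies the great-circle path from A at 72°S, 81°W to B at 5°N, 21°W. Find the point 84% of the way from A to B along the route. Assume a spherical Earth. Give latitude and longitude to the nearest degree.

≈ 8°S, 25°W

From cos δ = sin φ₁ sin φ₂ + cos φ₁ cos φ₂ cos Δλ, the central angle is δ ≈ 1.500 rad (85.9°).
Interpolate at f = 0.84 with slerp weights a = sin((1−f)δ)/sin δ ≈ 0.238, b = sin(fδ)/sin δ ≈ 0.954.
p = a·p₁ + b·p₂ ≈ (0.899, -0.413, -0.143); φ = arcsin(p_z) ≈ -8.25°, λ = atan2(p_y, p_x) ≈ -24.69°.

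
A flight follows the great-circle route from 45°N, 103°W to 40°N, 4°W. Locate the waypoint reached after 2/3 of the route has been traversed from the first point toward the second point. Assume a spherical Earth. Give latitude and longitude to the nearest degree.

From cos δ = sin φ₁ sin φ₂ + cos φ₁ cos φ₂ cos Δλ, the central angle is δ ≈ 1.192 rad (68.3°).
Interpolate at f = 2/3 with slerp weights a = sin((1−f)δ)/sin δ ≈ 0.416, b = sin(fδ)/sin δ ≈ 0.768.
p = a·p₁ + b·p₂ ≈ (0.521, -0.328, 0.788); φ = arcsin(p_z) ≈ 52.02°, λ = atan2(p_y, p_x) ≈ -32.21°.

≈ 52°N, 32°W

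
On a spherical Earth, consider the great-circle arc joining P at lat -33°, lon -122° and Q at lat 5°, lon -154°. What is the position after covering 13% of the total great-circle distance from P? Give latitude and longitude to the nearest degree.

≈ lat -28°, lon -127°

The haversine formula gives a central angle δ ≈ 0.849 rad (48.6°) between the endpoints.
Interpolate at f = 0.13 with slerp weights a = sin((1−f)δ)/sin δ ≈ 0.897, b = sin(fδ)/sin δ ≈ 0.147.
p = a·p₁ + b·p₂ ≈ (-0.530, -0.702, -0.476); φ = arcsin(p_z) ≈ -28.41°, λ = atan2(p_y, p_x) ≈ -127.05°.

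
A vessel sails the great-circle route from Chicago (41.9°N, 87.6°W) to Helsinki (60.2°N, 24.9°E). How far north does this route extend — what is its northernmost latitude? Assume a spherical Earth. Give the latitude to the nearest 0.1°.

The great circle lies in the plane with unit normal n̂ = (p₁ × p₂)/|p₁ × p₂|.
Here n̂_z ≈ +0.380; the vertex latitude is φ_max = arccos|n̂_z| ≈ 67.7°.
Check via Clairaut: cos φ_max = |cos φ₁| · sin C = cos(41.9°)·sin(30.7°) ≈ 0.380, again giving ≈ 67.7°.

≈ 67.7°N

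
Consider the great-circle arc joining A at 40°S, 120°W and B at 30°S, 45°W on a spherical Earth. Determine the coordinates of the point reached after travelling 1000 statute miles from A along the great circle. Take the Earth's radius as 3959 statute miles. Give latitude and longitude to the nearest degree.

≈ 42°S, 101°W

From cos δ = sin φ₁ sin φ₂ + cos φ₁ cos φ₂ cos Δλ, the central angle is δ ≈ 1.055 rad (60.5°). The total great-circle distance is δ·R ≈ 1.055 × 3959 ≈ 4177 mi, so the target fraction is f = 1000/4177 ≈ 0.239.
Interpolate at f ≈ 0.239 with slerp weights a = sin((1−f)δ)/sin δ ≈ 0.827, b = sin(fδ)/sin δ ≈ 0.287.
p = a·p₁ + b·p₂ ≈ (-0.141, -0.724, -0.675); φ = arcsin(p_z) ≈ -42.45°, λ = atan2(p_y, p_x) ≈ -100.99°.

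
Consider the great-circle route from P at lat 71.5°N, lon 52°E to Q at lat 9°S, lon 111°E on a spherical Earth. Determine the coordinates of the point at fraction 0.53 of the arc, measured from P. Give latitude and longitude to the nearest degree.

From cos δ = sin φ₁ sin φ₂ + cos φ₁ cos φ₂ cos Δλ, the central angle is δ ≈ 1.558 rad (89.3°).
Interpolate at f = 0.53 with slerp weights a = sin((1−f)δ)/sin δ ≈ 0.669, b = sin(fδ)/sin δ ≈ 0.735.
p = a·p₁ + b·p₂ ≈ (-0.130, 0.845, 0.519); φ = arcsin(p_z) ≈ 31.26°, λ = atan2(p_y, p_x) ≈ 98.72°.

≈ lat 31°N, lon 99°E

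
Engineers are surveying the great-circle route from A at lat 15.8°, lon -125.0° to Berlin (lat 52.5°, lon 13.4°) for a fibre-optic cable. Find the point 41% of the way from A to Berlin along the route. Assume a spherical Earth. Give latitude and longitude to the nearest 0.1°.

The haversine formula gives a central angle δ ≈ 1.795 rad (102.8°) between the endpoints.
Interpolate at f = 0.41 with slerp weights a = sin((1−f)δ)/sin δ ≈ 0.894, b = sin(fδ)/sin δ ≈ 0.688.
p = a·p₁ + b·p₂ ≈ (-0.086, -0.608, 0.790); φ = arcsin(p_z) ≈ 52.15°, λ = atan2(p_y, p_x) ≈ -98.04°.

≈ lat 52.1°, lon -98.0°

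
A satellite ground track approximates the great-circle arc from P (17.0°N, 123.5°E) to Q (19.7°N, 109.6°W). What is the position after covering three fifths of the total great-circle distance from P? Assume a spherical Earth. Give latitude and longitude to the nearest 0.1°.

From cos δ = sin φ₁ sin φ₂ + cos φ₁ cos φ₂ cos Δλ, the central angle is δ ≈ 2.029 rad (116.2°).
Interpolate at f = 3/5 with slerp weights a = sin((1−f)δ)/sin δ ≈ 0.809, b = sin(fδ)/sin δ ≈ 1.046.
p = a·p₁ + b·p₂ ≈ (-0.757, -0.283, 0.589); φ = arcsin(p_z) ≈ 36.08°, λ = atan2(p_y, p_x) ≈ -159.52°.

≈ (36.1°N, 159.5°W)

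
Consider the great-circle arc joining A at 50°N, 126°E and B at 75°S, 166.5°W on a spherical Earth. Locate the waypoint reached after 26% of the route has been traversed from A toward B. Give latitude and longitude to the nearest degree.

≈ 17°N, 137°E

Convert each endpoint to a unit vector on the sphere (x = cos φ cos λ, y = cos φ sin λ, z = sin φ).
The central angle between the endpoints is δ = arccos(p₁·p₂) ≈ 2.313 rad (132.6°).
Interpolate at f = 0.26 with slerp weights a = sin((1−f)δ)/sin δ ≈ 1.344, b = sin(fδ)/sin δ ≈ 0.768.
p = a·p₁ + b·p₂ ≈ (-0.701, 0.652, 0.288); φ = arcsin(p_z) ≈ 16.71°, λ = atan2(p_y, p_x) ≈ 137.06°.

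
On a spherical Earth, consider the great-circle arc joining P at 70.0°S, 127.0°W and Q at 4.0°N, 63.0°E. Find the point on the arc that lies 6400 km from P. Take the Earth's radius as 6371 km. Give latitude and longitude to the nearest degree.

From cos δ = sin φ₁ sin φ₂ + cos φ₁ cos φ₂ cos Δλ, the central angle is δ ≈ 1.984 rad (113.7°). The total great-circle distance is δ·R ≈ 1.984 × 6371 ≈ 12640 km, so the target fraction is f = 6400/12640 ≈ 0.506.
Interpolate at f ≈ 0.506 with slerp weights a = sin((1−f)δ)/sin δ ≈ 0.906, b = sin(fδ)/sin δ ≈ 0.921.
p = a·p₁ + b·p₂ ≈ (0.231, 0.571, -0.788); φ = arcsin(p_z) ≈ -51.96°, λ = atan2(p_y, p_x) ≈ 68.01°.

≈ 52°S, 68°E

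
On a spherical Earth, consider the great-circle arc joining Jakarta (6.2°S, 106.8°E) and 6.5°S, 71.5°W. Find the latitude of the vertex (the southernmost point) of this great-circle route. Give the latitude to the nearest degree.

≈ 82°S

The great circle lies in the plane with unit normal n̂ = (p₁ × p₂)/|p₁ × p₂|.
Here n̂_z ≈ -0.132; the vertex latitude is φ_max = arccos|n̂_z| ≈ 82.4°.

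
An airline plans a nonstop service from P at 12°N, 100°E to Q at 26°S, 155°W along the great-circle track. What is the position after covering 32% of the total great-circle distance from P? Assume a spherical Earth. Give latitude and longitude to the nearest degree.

The haversine formula gives a central angle δ ≈ 1.895 rad (108.6°) between the endpoints.
Interpolate at f = 0.32 with slerp weights a = sin((1−f)δ)/sin δ ≈ 1.013, b = sin(fδ)/sin δ ≈ 0.601.
p = a·p₁ + b·p₂ ≈ (-0.662, 0.748, -0.053); φ = arcsin(p_z) ≈ -3.03°, λ = atan2(p_y, p_x) ≈ 131.52°.

≈ 3°S, 132°E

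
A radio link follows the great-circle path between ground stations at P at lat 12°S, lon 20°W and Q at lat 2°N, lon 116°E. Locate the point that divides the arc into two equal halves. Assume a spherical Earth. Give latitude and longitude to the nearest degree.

≈ lat 13°S, lon 50°E

The haversine formula gives a central angle δ ≈ 2.361 rad (135.3°) between the endpoints.
Interpolate at f = 1/2 with slerp weights a = sin((1−f)δ)/sin δ ≈ 1.314, b = sin(fδ)/sin δ ≈ 1.314.
p = a·p₁ + b·p₂ ≈ (0.632, 0.741, -0.227); φ = arcsin(p_z) ≈ -13.14°, λ = atan2(p_y, p_x) ≈ 49.52°.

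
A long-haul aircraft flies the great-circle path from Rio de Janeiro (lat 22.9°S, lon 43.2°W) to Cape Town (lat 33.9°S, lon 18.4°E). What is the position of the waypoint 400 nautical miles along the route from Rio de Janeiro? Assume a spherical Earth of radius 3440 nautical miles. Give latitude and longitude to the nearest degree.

≈ lat 26°S, lon 37°W

Write both endpoints as unit vectors p₁, p₂ with components (cos φ cos λ, cos φ sin λ, sin φ).
The central angle between the endpoints is δ = arccos(p₁·p₂) ≈ 0.951 rad (54.5°). The total great-circle distance is δ·R ≈ 0.951 × 3440 ≈ 3272 nmi, so the target fraction is f = 400/3272 ≈ 0.122.
Interpolate at f ≈ 0.122 with slerp weights a = sin((1−f)δ)/sin δ ≈ 0.910, b = sin(fδ)/sin δ ≈ 0.143.
p = a·p₁ + b·p₂ ≈ (0.724, -0.537, -0.434); φ = arcsin(p_z) ≈ -25.71°, λ = atan2(p_y, p_x) ≈ -36.57°.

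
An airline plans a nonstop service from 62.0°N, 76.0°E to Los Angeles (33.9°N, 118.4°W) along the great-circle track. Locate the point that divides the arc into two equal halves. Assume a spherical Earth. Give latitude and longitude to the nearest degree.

Convert each endpoint to a unit vector on the sphere (x = cos φ cos λ, y = cos φ sin λ, z = sin φ).
The central angle between the endpoints is δ = arccos(p₁·p₂) ≈ 1.456 rad (83.4°).
Interpolate at f = 1/2 with slerp weights a = sin((1−f)δ)/sin δ ≈ 0.670, b = sin(fδ)/sin δ ≈ 0.670.
p = a·p₁ + b·p₂ ≈ (-0.188, -0.184, 0.965); φ = arcsin(p_z) ≈ 74.74°, λ = atan2(p_y, p_x) ≈ -135.68°.

≈ 75°N, 136°W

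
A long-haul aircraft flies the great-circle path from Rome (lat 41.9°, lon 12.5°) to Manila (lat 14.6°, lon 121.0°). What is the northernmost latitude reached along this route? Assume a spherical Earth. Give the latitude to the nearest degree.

≈ 47°

The great circle lies in the plane with unit normal n̂ = (p₁ × p₂)/|p₁ × p₂|.
Here n̂_z ≈ +0.684; the vertex latitude is φ_max = arccos|n̂_z| ≈ 46.8°.
Check via Clairaut: cos φ_max = |cos φ₁| · sin C = cos(41.9°)·sin(66.8°) ≈ 0.684, again giving ≈ 46.8°.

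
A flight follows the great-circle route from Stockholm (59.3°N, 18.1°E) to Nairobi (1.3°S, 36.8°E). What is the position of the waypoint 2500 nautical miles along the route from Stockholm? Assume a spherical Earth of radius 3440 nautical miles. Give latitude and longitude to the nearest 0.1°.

Convert each endpoint to a unit vector on the sphere (x = cos φ cos λ, y = cos φ sin λ, z = sin φ).
The central angle between the endpoints is δ = arccos(p₁·p₂) ≈ 1.088 rad (62.4°). The total great-circle distance is δ·R ≈ 1.088 × 3440 ≈ 3744 nmi, so the target fraction is f = 2500/3744 ≈ 0.668.
Interpolate at f ≈ 0.668 with slerp weights a = sin((1−f)δ)/sin δ ≈ 0.399, b = sin(fδ)/sin δ ≈ 0.750.
p = a·p₁ + b·p₂ ≈ (0.794, 0.513, 0.326); φ = arcsin(p_z) ≈ 19.05°, λ = atan2(p_y, p_x) ≈ 32.83°.

≈ 19.0°N, 32.8°E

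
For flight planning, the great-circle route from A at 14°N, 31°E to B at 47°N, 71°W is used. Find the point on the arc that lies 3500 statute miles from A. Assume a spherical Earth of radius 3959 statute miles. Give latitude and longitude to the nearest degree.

≈ 45°N, 16°W

Convert each endpoint to a unit vector on the sphere (x = cos φ cos λ, y = cos φ sin λ, z = sin φ).
The central angle between the endpoints is δ = arccos(p₁·p₂) ≈ 1.531 rad (87.7°). The total great-circle distance is δ·R ≈ 1.531 × 3959 ≈ 6063 mi, so the target fraction is f = 3500/6063 ≈ 0.577.
Interpolate at f ≈ 0.577 with slerp weights a = sin((1−f)δ)/sin δ ≈ 0.604, b = sin(fδ)/sin δ ≈ 0.774.
p = a·p₁ + b·p₂ ≈ (0.674, -0.197, 0.712); φ = arcsin(p_z) ≈ 45.40°, λ = atan2(p_y, p_x) ≈ -16.33°.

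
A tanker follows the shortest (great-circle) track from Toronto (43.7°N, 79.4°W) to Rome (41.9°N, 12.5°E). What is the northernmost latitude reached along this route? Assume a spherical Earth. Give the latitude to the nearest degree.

≈ 53°N

The great circle lies in the plane with unit normal n̂ = (p₁ × p₂)/|p₁ × p₂|.
Here n̂_z ≈ +0.600; the vertex latitude is φ_max = arccos|n̂_z| ≈ 53.1°.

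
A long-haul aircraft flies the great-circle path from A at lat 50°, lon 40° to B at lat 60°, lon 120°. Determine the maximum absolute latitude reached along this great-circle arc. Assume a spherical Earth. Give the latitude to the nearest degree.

≈ 63°

The great circle lies in the plane with unit normal n̂ = (p₁ × p₂)/|p₁ × p₂|.
Here n̂_z ≈ +0.456; the vertex latitude is φ_max = arccos|n̂_z| ≈ 62.9°.
Check via Clairaut: cos φ_max = |cos φ₁| · sin C = cos(50.0°)·sin(45.1°) ≈ 0.456, again giving ≈ 62.9°.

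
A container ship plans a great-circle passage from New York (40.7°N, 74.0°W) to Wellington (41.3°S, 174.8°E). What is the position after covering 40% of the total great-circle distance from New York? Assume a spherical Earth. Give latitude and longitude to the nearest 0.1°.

Convert each endpoint to a unit vector on the sphere (x = cos φ cos λ, y = cos φ sin λ, z = sin φ).
The central angle between the endpoints is δ = arccos(p₁·p₂) ≈ 2.261 rad (129.5°).
Interpolate at f = 0.40 with slerp weights a = sin((1−f)δ)/sin δ ≈ 1.267, b = sin(fδ)/sin δ ≈ 1.019.
p = a·p₁ + b·p₂ ≈ (-0.498, -0.854, 0.154); φ = arcsin(p_z) ≈ 8.83°, λ = atan2(p_y, p_x) ≈ -120.24°.

≈ (8.8°N, 120.2°W)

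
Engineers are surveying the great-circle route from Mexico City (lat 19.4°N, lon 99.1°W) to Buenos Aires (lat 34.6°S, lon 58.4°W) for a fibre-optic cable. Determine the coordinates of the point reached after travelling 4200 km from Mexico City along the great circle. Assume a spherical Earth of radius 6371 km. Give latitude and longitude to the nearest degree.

Write both endpoints as unit vectors p₁, p₂ with components (cos φ cos λ, cos φ sin λ, sin φ).
The central angle between the endpoints is δ = arccos(p₁·p₂) ≈ 1.159 rad (66.4°). The total great-circle distance is δ·R ≈ 1.159 × 6371 ≈ 7386 km, so the target fraction is f = 4200/7386 ≈ 0.569.
Interpolate at f ≈ 0.569 with slerp weights a = sin((1−f)δ)/sin δ ≈ 0.523, b = sin(fδ)/sin δ ≈ 0.668.
p = a·p₁ + b·p₂ ≈ (0.210, -0.956, -0.206); φ = arcsin(p_z) ≈ -11.87°, λ = atan2(p_y, p_x) ≈ -77.60°.

≈ lat 12°S, lon 78°W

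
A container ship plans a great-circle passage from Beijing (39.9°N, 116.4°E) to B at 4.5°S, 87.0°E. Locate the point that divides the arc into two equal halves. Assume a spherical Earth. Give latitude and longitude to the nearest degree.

Convert each endpoint to a unit vector on the sphere (x = cos φ cos λ, y = cos φ sin λ, z = sin φ).
The central angle between the endpoints is δ = arccos(p₁·p₂) ≈ 0.907 rad (52.0°).
Interpolate at f = 1/2 with slerp weights a = sin((1−f)δ)/sin δ ≈ 0.556, b = sin(fδ)/sin δ ≈ 0.556.
p = a·p₁ + b·p₂ ≈ (-0.161, 0.936, 0.313); φ = arcsin(p_z) ≈ 18.25°, λ = atan2(p_y, p_x) ≈ 99.74°.

≈ 18°N, 100°E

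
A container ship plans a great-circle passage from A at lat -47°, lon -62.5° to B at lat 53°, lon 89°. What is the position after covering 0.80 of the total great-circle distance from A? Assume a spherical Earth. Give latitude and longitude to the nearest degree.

From cos δ = sin φ₁ sin φ₂ + cos φ₁ cos φ₂ cos Δλ, the central angle is δ ≈ 2.808 rad (160.9°).
Interpolate at f = 0.80 with slerp weights a = sin((1−f)δ)/sin δ ≈ 1.625, b = sin(fδ)/sin δ ≈ 2.382.
p = a·p₁ + b·p₂ ≈ (0.537, 0.450, 0.714); φ = arcsin(p_z) ≈ 45.53°, λ = atan2(p_y, p_x) ≈ 39.98°.

≈ lat 46°, lon 40°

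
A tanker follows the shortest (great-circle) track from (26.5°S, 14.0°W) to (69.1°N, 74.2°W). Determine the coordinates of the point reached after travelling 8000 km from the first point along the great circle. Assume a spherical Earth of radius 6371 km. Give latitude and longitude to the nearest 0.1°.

Write both endpoints as unit vectors p₁, p₂ with components (cos φ cos λ, cos φ sin λ, sin φ).
The central angle between the endpoints is δ = arccos(p₁·p₂) ≈ 1.832 rad (105.0°). The total great-circle distance is δ·R ≈ 1.832 × 6371 ≈ 11671 km, so the target fraction is f = 8000/11671 ≈ 0.685.
Interpolate at f ≈ 0.685 with slerp weights a = sin((1−f)δ)/sin δ ≈ 0.564, b = sin(fδ)/sin δ ≈ 0.984.
p = a·p₁ + b·p₂ ≈ (0.585, -0.460, 0.668); φ = arcsin(p_z) ≈ 41.89°, λ = atan2(p_y, p_x) ≈ -38.16°.

≈ (41.9°N, 38.2°W)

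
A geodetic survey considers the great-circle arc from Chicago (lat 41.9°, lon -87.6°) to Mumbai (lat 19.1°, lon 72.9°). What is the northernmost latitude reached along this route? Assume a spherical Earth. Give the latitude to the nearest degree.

The great circle lies in the plane with unit normal n̂ = (p₁ × p₂)/|p₁ × p₂|.
Here n̂_z ≈ +0.262; the vertex latitude is φ_max = arccos|n̂_z| ≈ 74.8°.

≈ 75°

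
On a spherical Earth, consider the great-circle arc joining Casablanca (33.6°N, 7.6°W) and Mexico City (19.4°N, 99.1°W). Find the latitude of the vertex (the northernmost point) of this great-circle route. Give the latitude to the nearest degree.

The great circle lies in the plane with unit normal n̂ = (p₁ × p₂)/|p₁ × p₂|.
Here n̂_z ≈ -0.796; the vertex latitude is φ_max = arccos|n̂_z| ≈ 37.2°.

≈ 37°N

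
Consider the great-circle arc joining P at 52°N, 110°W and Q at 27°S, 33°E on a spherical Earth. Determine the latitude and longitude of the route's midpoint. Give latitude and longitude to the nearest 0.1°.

≈ 31.5°N, 9.9°W

Convert each endpoint to a unit vector on the sphere (x = cos φ cos λ, y = cos φ sin λ, z = sin φ).
The central angle between the endpoints is δ = arccos(p₁·p₂) ≈ 2.491 rad (142.7°).
Interpolate at f = 1/2 with slerp weights a = sin((1−f)δ)/sin δ ≈ 1.565, b = sin(fδ)/sin δ ≈ 1.565.
p = a·p₁ + b·p₂ ≈ (0.840, -0.146, 0.523); φ = arcsin(p_z) ≈ 31.52°, λ = atan2(p_y, p_x) ≈ -9.86°.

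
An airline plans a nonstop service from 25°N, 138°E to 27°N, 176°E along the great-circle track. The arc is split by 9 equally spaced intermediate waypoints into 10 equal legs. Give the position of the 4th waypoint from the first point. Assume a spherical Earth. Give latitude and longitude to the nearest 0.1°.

Write both endpoints as unit vectors p₁, p₂ with components (cos φ cos λ, cos φ sin λ, sin φ).
The central angle between the endpoints is δ = arccos(p₁·p₂) ≈ 0.595 rad (34.1°).
Interpolate at f = 4/10 with slerp weights a = sin((1−f)δ)/sin δ ≈ 0.623, b = sin(fδ)/sin δ ≈ 0.421.
p = a·p₁ + b·p₂ ≈ (-0.794, 0.404, 0.454); φ = arcsin(p_z) ≈ 27.03°, λ = atan2(p_y, p_x) ≈ 153.01°.

≈ 27.0°N, 153.0°E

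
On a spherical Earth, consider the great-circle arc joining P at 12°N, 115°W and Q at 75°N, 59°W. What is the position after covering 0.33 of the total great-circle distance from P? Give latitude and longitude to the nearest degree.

From cos δ = sin φ₁ sin φ₂ + cos φ₁ cos φ₂ cos Δλ, the central angle is δ ≈ 1.221 rad (70.0°).
Interpolate at f = 0.33 with slerp weights a = sin((1−f)δ)/sin δ ≈ 0.777, b = sin(fδ)/sin δ ≈ 0.417.
p = a·p₁ + b·p₂ ≈ (-0.266, -0.781, 0.565); φ = arcsin(p_z) ≈ 34.39°, λ = atan2(p_y, p_x) ≈ -108.77°.

≈ 34°N, 109°W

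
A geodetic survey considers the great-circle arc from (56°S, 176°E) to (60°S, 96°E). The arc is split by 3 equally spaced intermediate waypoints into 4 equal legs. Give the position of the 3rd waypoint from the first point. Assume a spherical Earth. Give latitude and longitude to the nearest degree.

Write both endpoints as unit vectors p₁, p₂ with components (cos φ cos λ, cos φ sin λ, sin φ).
The central angle between the endpoints is δ = arccos(p₁·p₂) ≈ 0.697 rad (40.0°).
Interpolate at f = 3/4 with slerp weights a = sin((1−f)δ)/sin δ ≈ 0.270, b = sin(fδ)/sin δ ≈ 0.778.
p = a·p₁ + b·p₂ ≈ (-0.191, 0.397, -0.898); φ = arcsin(p_z) ≈ -63.83°, λ = atan2(p_y, p_x) ≈ 115.71°.

≈ (64°S, 116°E)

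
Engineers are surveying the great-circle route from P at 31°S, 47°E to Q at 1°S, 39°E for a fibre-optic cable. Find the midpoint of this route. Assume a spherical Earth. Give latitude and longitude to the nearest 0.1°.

≈ 16.0°S, 42.7°E

The haversine formula gives a central angle δ ≈ 0.540 rad (30.9°) between the endpoints.
Interpolate at f = 1/2 with slerp weights a = sin((1−f)δ)/sin δ ≈ 0.519, b = sin(fδ)/sin δ ≈ 0.519.
p = a·p₁ + b·p₂ ≈ (0.706, 0.652, -0.276); φ = arcsin(p_z) ≈ -16.04°, λ = atan2(p_y, p_x) ≈ 42.69°.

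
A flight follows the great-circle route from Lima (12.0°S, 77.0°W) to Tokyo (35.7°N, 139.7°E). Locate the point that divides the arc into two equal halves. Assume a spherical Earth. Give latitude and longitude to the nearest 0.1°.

Convert each endpoint to a unit vector on the sphere (x = cos φ cos λ, y = cos φ sin λ, z = sin φ).
The central angle between the endpoints is δ = arccos(p₁·p₂) ≈ 2.431 rad (139.3°).
Interpolate at f = 1/2 with slerp weights a = sin((1−f)δ)/sin δ ≈ 1.438, b = sin(fδ)/sin δ ≈ 1.438.
p = a·p₁ + b·p₂ ≈ (-0.574, -0.615, 0.540); φ = arcsin(p_z) ≈ 32.69°, λ = atan2(p_y, p_x) ≈ -133.03°.

≈ 32.7°N, 133.0°W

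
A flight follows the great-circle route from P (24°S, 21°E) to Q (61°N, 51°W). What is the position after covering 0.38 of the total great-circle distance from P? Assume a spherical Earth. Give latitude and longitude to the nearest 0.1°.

≈ (11.0°N, 3.4°E)

Convert each endpoint to a unit vector on the sphere (x = cos φ cos λ, y = cos φ sin λ, z = sin φ).
The central angle between the endpoints is δ = arccos(p₁·p₂) ≈ 1.791 rad (102.6°).
Interpolate at f = 0.38 with slerp weights a = sin((1−f)δ)/sin δ ≈ 0.918, b = sin(fδ)/sin δ ≈ 0.645.
p = a·p₁ + b·p₂ ≈ (0.980, 0.058, 0.191); φ = arcsin(p_z) ≈ 10.99°, λ = atan2(p_y, p_x) ≈ 3.36°.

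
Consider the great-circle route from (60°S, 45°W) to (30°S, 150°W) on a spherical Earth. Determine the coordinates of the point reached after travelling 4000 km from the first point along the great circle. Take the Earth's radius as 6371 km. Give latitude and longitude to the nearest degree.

≈ (57°S, 117°W)

The haversine formula gives a central angle δ ≈ 1.244 rad (71.3°) between the endpoints. The total great-circle distance is δ·R ≈ 1.244 × 6371 ≈ 7926 km, so the target fraction is f = 4000/7926 ≈ 0.505.
Interpolate at f ≈ 0.505 with slerp weights a = sin((1−f)δ)/sin δ ≈ 0.610, b = sin(fδ)/sin δ ≈ 0.620.
p = a·p₁ + b·p₂ ≈ (-0.249, -0.484, -0.839); φ = arcsin(p_z) ≈ -56.99°, λ = atan2(p_y, p_x) ≈ -117.25°.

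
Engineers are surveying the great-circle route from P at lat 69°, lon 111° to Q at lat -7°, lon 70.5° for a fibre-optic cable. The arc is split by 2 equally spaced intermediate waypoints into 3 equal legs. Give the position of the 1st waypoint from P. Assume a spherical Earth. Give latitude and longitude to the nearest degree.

Convert each endpoint to a unit vector on the sphere (x = cos φ cos λ, y = cos φ sin λ, z = sin φ).
The central angle between the endpoints is δ = arccos(p₁·p₂) ≈ 1.413 rad (81.0°).
Interpolate at f = 1/3 with slerp weights a = sin((1−f)δ)/sin δ ≈ 0.819, b = sin(fδ)/sin δ ≈ 0.460.
p = a·p₁ + b·p₂ ≈ (0.047, 0.704, 0.709); φ = arcsin(p_z) ≈ 45.12°, λ = atan2(p_y, p_x) ≈ 86.17°.

≈ lat 45°, lon 86°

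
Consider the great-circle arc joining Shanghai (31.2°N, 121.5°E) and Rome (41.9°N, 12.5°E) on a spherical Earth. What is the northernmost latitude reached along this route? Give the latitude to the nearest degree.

≈ 53°N

The great circle lies in the plane with unit normal n̂ = (p₁ × p₂)/|p₁ × p₂|.
Here n̂_z ≈ -0.608; the vertex latitude is φ_max = arccos|n̂_z| ≈ 52.6°.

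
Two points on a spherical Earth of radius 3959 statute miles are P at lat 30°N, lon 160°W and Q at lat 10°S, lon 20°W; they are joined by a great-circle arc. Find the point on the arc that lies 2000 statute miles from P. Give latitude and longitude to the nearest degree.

From cos δ = sin φ₁ sin φ₂ + cos φ₁ cos φ₂ cos Δλ, the central angle is δ ≈ 2.404 rad (137.7°). The total great-circle distance is δ·R ≈ 2.404 × 3959 ≈ 9518 mi, so the target fraction is f = 2000/9518 ≈ 0.210.
Interpolate at f ≈ 0.210 with slerp weights a = sin((1−f)δ)/sin δ ≈ 1.408, b = sin(fδ)/sin δ ≈ 0.720.
p = a·p₁ + b·p₂ ≈ (-0.480, -0.659, 0.579); φ = arcsin(p_z) ≈ 35.37°, λ = atan2(p_y, p_x) ≈ -126.03°.

≈ lat 35°N, lon 126°W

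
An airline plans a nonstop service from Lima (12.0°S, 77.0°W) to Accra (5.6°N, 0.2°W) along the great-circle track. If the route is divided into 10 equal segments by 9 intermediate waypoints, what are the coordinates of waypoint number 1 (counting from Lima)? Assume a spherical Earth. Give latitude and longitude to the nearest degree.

Write both endpoints as unit vectors p₁, p₂ with components (cos φ cos λ, cos φ sin λ, sin φ).
The central angle between the endpoints is δ = arccos(p₁·p₂) ≈ 1.367 rad (78.3°).
Interpolate at f = 1/10 with slerp weights a = sin((1−f)δ)/sin δ ≈ 0.963, b = sin(fδ)/sin δ ≈ 0.139.
p = a·p₁ + b·p₂ ≈ (0.350, -0.918, -0.187); φ = arcsin(p_z) ≈ -10.75°, λ = atan2(p_y, p_x) ≈ -69.11°.

≈ (11°S, 69°W)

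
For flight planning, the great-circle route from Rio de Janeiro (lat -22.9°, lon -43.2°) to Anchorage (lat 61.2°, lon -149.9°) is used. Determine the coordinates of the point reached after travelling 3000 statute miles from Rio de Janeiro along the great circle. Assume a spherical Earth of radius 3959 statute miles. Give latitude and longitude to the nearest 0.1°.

Convert each endpoint to a unit vector on the sphere (x = cos φ cos λ, y = cos φ sin λ, z = sin φ).
The central angle between the endpoints is δ = arccos(p₁·p₂) ≈ 2.058 rad (117.9°). The total great-circle distance is δ·R ≈ 2.058 × 3959 ≈ 8149 mi, so the target fraction is f = 3000/8149 ≈ 0.368.
Interpolate at f ≈ 0.368 with slerp weights a = sin((1−f)δ)/sin δ ≈ 1.091, b = sin(fδ)/sin δ ≈ 0.778.
p = a·p₁ + b·p₂ ≈ (0.408, -0.876, 0.257); φ = arcsin(p_z) ≈ 14.91°, λ = atan2(p_y, p_x) ≈ -65.01°.

≈ lat 14.9°, lon -65.0°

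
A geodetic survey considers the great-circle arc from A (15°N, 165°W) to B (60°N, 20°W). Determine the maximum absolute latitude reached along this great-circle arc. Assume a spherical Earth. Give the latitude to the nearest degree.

The great circle lies in the plane with unit normal n̂ = (p₁ × p₂)/|p₁ × p₂|.
Here n̂_z ≈ +0.281; the vertex latitude is φ_max = arccos|n̂_z| ≈ 73.7°.
Check via Clairaut: cos φ_max = |cos φ₁| · sin C = cos(15.0°)·sin(16.9°) ≈ 0.281, again giving ≈ 73.7°.

≈ 74°N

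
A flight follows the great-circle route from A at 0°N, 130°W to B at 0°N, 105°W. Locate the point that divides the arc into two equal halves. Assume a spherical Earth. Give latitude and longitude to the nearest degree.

The haversine formula gives a central angle δ ≈ 0.436 rad (25.0°) between the endpoints.
Interpolate at f = 1/2 with slerp weights a = sin((1−f)δ)/sin δ ≈ 0.512, b = sin(fδ)/sin δ ≈ 0.512.
p = a·p₁ + b·p₂ ≈ (-0.462, -0.887, 0.000); φ = arcsin(p_z) ≈ 0.00°, λ = atan2(p_y, p_x) ≈ -117.50°.

≈ 0°N, 118°W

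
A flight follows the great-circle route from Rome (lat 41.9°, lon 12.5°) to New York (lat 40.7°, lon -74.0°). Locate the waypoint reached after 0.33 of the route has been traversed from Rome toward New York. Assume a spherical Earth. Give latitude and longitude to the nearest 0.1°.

≈ lat 49.4°, lon -14.9°

From cos δ = sin φ₁ sin φ₂ + cos φ₁ cos φ₂ cos Δλ, the central angle is δ ≈ 1.082 rad (62.0°).
Interpolate at f = 0.33 with slerp weights a = sin((1−f)δ)/sin δ ≈ 0.751, b = sin(fδ)/sin δ ≈ 0.396.
p = a·p₁ + b·p₂ ≈ (0.628, -0.167, 0.760); φ = arcsin(p_z) ≈ 49.43°, λ = atan2(p_y, p_x) ≈ -14.92°.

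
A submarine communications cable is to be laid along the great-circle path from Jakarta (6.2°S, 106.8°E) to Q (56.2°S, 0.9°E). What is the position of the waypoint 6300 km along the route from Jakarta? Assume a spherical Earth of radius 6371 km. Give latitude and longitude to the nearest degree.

≈ (50°S, 63°E)

Write both endpoints as unit vectors p₁, p₂ with components (cos φ cos λ, cos φ sin λ, sin φ).
The central angle between the endpoints is δ = arccos(p₁·p₂) ≈ 1.633 rad (93.5°). The total great-circle distance is δ·R ≈ 1.633 × 6371 ≈ 10401 km, so the target fraction is f = 6300/10401 ≈ 0.606.
Interpolate at f ≈ 0.606 with slerp weights a = sin((1−f)δ)/sin δ ≈ 0.601, b = sin(fδ)/sin δ ≈ 0.837.
p = a·p₁ + b·p₂ ≈ (0.293, 0.580, -0.760); φ = arcsin(p_z) ≈ -49.51°, λ = atan2(p_y, p_x) ≈ 63.20°.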